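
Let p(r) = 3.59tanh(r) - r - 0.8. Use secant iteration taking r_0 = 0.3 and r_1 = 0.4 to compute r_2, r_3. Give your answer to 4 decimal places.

p(0.3) = -0.054188, p(0.4) = 0.164017
r_2 = 0.400000 − 0.164017·(0.400000 − 0.300000) / (0.164017 − (-0.054188)) = 0.400000 − (0.016402)/(0.218204) = 0.324833
p(0.324833) = 0.001963
r_3 = 0.324833 − 0.001963·(0.324833 − 0.400000) / (0.001963 − 0.164017) = 0.324833 − (-0.000148)/(-0.162054) = 0.323923

0.3248, 0.3239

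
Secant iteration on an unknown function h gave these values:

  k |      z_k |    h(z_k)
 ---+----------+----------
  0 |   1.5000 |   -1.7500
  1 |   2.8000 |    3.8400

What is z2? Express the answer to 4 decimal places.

1.9070

z2 = 2.8000 − 3.8400·(2.8000 − 1.5000) / (3.8400 − (-1.7500))
   = 2.8000 − (4.992000)/(5.590000) = 1.906977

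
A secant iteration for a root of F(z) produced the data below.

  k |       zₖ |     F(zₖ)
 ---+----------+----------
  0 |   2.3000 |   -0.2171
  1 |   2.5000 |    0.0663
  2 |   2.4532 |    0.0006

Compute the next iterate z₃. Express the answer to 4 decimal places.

2.4528

z₃ = 2.4532 − 0.0006·(2.4532 − 2.5000) / (0.0006 − 0.0663)
   = 2.4532 − (-0.000028)/(-0.065700) = 2.452773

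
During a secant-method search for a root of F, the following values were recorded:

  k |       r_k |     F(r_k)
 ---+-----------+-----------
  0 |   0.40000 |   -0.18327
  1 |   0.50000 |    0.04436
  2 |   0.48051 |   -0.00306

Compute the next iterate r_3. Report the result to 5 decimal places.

0.48177

r_3 = 0.48051 − (-0.00306)·(0.48051 − 0.50000) / (-0.00306 − 0.04436)
   = 0.48051 − (0.0000596)/(-0.0474200) = 0.4817677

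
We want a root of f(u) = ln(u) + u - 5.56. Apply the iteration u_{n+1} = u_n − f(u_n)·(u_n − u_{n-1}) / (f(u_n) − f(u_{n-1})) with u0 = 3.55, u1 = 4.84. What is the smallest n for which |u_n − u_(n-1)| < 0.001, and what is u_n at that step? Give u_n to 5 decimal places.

f(3.55) = -0.7430524, f(4.84) = 0.8569147
u2 = 4.8400000 − 0.8569147·(1.2900000)/(1.5999671) = 4.1490983;  |Δ| = 0.6909017
f(4.1490983) = 0.0119893
u3 = 4.1490983 − 0.0119893·(-0.6909017)/(-0.8449254) = 4.1392945;  |Δ| = 0.0098038
f(4.1392945) = -0.0001801
u4 = 4.1392945 − (-0.0001801)·(-0.0098038)/(-0.0121694) = 4.1394396;  |Δ| = 0.0001451
|u4 − u3| = 0.0001451 < 0.001

n = 4, u_n = 4.13944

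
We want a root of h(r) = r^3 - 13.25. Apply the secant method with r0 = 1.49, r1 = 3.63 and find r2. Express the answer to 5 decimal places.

h(1.49) = -9.9420510, h(3.63) = 34.5821470
r2 = 3.6300000 − 34.5821470·(3.6300000 − 1.4900000) / (34.5821470 − (-9.9420510)) = 3.6300000 − (74.0057946)/(44.5241980) = 1.9678523

1.96785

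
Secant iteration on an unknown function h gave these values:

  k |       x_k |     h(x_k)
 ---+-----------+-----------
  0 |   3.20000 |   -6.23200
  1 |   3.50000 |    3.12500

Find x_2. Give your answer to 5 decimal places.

3.39981

x_2 = 3.50000 − 3.12500·(3.50000 − 3.20000) / (3.12500 − (-6.23200))
   = 3.50000 − (0.9375000)/(9.3570000) = 3.3998076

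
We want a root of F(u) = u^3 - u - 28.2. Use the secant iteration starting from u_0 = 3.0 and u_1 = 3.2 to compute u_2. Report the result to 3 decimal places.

3.151

F(3.0) = -4.20000, F(3.2) = 1.36800
u_2 = 3.20000 − 1.36800·(3.20000 − 3.00000) / (1.36800 − (-4.20000)) = 3.20000 − (0.27360)/(5.56800) = 3.15086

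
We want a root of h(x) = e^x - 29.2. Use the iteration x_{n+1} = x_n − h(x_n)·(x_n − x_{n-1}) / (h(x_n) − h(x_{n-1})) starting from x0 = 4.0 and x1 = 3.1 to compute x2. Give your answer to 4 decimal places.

h(4.0) = 25.398150, h(3.1) = -7.002049
x2 = 3.100000 − (-7.002049)·(3.100000 − 4.000000) / (-7.002049 − 25.398150) = 3.100000 − (6.301844)/(-32.400199) = 3.294500

3.2945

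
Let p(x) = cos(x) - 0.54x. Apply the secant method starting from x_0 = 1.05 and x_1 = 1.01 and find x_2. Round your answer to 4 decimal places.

1.0003

p(1.05) = -0.069429, p(1.01) = -0.013539
x_2 = 1.010000 − (-0.013539)·(1.010000 − 1.050000) / (-0.013539 − (-0.069429)) = 1.010000 − (0.000542)/(0.055890) = 1.000310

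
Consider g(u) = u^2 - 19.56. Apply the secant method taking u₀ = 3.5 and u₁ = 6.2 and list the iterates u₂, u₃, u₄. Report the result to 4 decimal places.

g(3.5) = -7.310000, g(6.2) = 18.880000
u₂ = 6.200000 − 18.880000·(6.200000 − 3.500000) / (18.880000 − (-7.310000)) = 6.200000 − (50.976000)/(26.190000) = 4.253608
g(4.253608) = -1.466817
u₃ = 4.253608 − (-1.466817)·(4.253608 − 6.200000) / (-1.466817 − 18.880000) = 4.253608 − (2.855000)/(-20.346817) = 4.393925
g(4.393925) = -0.253423
u₄ = 4.393925 − (-0.253423)·(4.393925 − 4.253608) / (-0.253423 − (-1.466817)) = 4.393925 − (-0.035559)/(1.213394) = 4.423231

4.2536, 4.3939, 4.4232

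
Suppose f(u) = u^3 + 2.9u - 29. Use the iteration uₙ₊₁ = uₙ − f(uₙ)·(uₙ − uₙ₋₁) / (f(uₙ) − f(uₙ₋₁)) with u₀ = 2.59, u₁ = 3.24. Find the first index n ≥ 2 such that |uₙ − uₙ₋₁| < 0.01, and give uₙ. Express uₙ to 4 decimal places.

f(2.59) = -4.115021, f(3.24) = 14.408224
u₂ = 3.240000 − 14.408224·(0.650000)/(18.523245) = 2.734400;  |Δ| = 0.505600
f(2.734400) = -0.625276
u₃ = 2.734400 − (-0.625276)·(-0.505600)/(-15.033500) = 2.755429;  |Δ| = 0.021029
f(2.755429) = -0.088957
u₄ = 2.755429 − (-0.088957)·(0.021029)/(0.536319) = 2.758917;  |Δ| = 0.003488
|u₄ − u₃| = 0.003488 < 0.01

n = 4, uₙ = 2.7589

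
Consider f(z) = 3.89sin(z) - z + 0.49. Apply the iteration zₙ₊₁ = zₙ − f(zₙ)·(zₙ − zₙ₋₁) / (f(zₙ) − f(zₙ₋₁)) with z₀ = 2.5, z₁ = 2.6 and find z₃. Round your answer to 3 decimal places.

2.576

f(2.5) = 0.31806, f(2.6) = -0.10470
z₂ = 2.60000 − (-0.10470)·(2.60000 − 2.50000) / (-0.10470 − 0.31806) = 2.60000 − (-0.01047)/(-0.42276) = 2.57523
f(2.57523) = 0.00200
z₃ = 2.57523 − 0.00200·(2.57523 − 2.60000) / (0.00200 − (-0.10470)) = 2.57523 − (-0.00005)/(0.10669) = 2.57570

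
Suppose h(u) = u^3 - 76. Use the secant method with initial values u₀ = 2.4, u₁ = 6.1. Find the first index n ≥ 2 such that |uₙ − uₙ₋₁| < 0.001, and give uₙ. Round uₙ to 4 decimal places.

n = 7, uₙ = 4.2358

h(2.4) = -62.176000, h(6.1) = 150.981000
u₂ = 6.100000 − 150.981000·(3.700000)/(213.157000) = 3.479257;  |Δ| = 2.620743
h(3.479257) = -33.882794
u₃ = 3.479257 − (-33.882794)·(-2.620743)/(-184.863794) = 3.959600;  |Δ| = 0.480343
h(3.959600) = -13.919661
u₄ = 3.959600 − (-13.919661)·(0.480343)/(19.963133) = 4.294529;  |Δ| = 0.334928
h(4.294529) = 3.203888
u₅ = 4.294529 − 3.203888·(0.334928)/(17.123549) = 4.231862;  |Δ| = 0.062666
h(4.231862) = -0.213032
u₆ = 4.231862 − (-0.213032)·(-0.062666)/(-3.416920) = 4.235769;  |Δ| = 0.003907
h(4.235769) = -0.002930
u₇ = 4.235769 − (-0.002930)·(0.003907)/(0.210102) = 4.235824;  |Δ| = 0.000054
|u₇ − u₆| = 0.000054 < 0.001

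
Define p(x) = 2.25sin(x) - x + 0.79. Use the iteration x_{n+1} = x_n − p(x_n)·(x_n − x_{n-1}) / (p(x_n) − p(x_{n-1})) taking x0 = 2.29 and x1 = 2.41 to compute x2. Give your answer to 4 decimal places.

2.3647

p(2.29) = 0.192744, p(2.41) = -0.116875
x2 = 2.410000 − (-0.116875)·(2.410000 − 2.290000) / (-0.116875 − 0.192744) = 2.410000 − (-0.014025)/(-0.309619) = 2.364702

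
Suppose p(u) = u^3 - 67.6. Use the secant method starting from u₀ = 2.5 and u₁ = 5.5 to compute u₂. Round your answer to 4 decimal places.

p(2.5) = -51.975000, p(5.5) = 98.775000
u₂ = 5.500000 − 98.775000·(5.500000 − 2.500000) / (98.775000 − (-51.975000)) = 5.500000 − (296.325000)/(150.750000) = 3.534328

3.5343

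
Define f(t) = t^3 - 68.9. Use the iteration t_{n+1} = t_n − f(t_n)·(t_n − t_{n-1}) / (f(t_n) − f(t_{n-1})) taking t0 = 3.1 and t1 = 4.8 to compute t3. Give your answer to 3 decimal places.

4.072

f(3.1) = -39.10900, f(4.8) = 41.69200
t2 = 4.80000 − 41.69200·(4.80000 − 3.10000) / (41.69200 − (-39.10900)) = 4.80000 − (70.87640)/(80.80100) = 3.92283
f(3.92283) = -8.53326
t3 = 3.92283 − (-8.53326)·(3.92283 − 4.80000) / (-8.53326 − 41.69200) = 3.92283 − (7.48514)/(-50.22526) = 4.07186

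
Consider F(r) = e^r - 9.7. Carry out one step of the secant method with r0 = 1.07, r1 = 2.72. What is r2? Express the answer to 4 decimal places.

F(1.07) = -6.784621, F(2.72) = 5.480322
r2 = 2.720000 − 5.480322·(2.720000 − 1.070000) / (5.480322 − (-6.784621)) = 2.720000 − (9.042532)/(12.264943) = 1.982733

1.9827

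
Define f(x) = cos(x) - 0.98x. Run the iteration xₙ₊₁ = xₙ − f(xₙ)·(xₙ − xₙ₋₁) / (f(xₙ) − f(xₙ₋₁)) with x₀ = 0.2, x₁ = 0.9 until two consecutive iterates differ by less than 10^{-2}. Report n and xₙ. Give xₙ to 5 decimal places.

f(0.2) = 0.7840666, f(0.9) = -0.2603900
x₂ = 0.9000000 − (-0.2603900)·(0.7000000)/(-1.0444566) = 0.7254853;  |Δ| = 0.1745147
f(0.7254853) = 0.0372019
x₃ = 0.7254853 − 0.0372019·(-0.1745147)/(0.2975919) = 0.7473014;  |Δ| = 0.0218160
f(0.7473014) = 0.0011704
x₄ = 0.7473014 − 0.0011704·(0.0218160)/(-0.0360315) = 0.7480100;  |Δ| = 0.0007086
|x₄ − x₃| = 0.0007086 < 10^{-2}

n = 4, xₙ = 0.74801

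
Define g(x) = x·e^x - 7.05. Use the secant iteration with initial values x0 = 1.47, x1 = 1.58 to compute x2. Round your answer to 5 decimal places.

g(1.47) = -0.6566243, g(1.58) = 0.6208302
x2 = 1.5800000 − 0.6208302·(1.5800000 − 1.4700000) / (0.6208302 − (-0.6566243)) = 1.5800000 − (0.0682913)/(1.2774545) = 1.5265411

1.52654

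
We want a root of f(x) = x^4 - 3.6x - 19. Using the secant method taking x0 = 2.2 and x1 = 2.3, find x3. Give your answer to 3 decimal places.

2.284

f(2.2) = -3.49440, f(2.3) = 0.70410
x2 = 2.30000 − 0.70410·(2.30000 − 2.20000) / (0.70410 − (-3.49440)) = 2.30000 − (0.07041)/(4.19850) = 2.28323
f(2.28323) = -0.04282
x3 = 2.28323 − (-0.04282)·(2.28323 − 2.30000) / (-0.04282 − 0.70410) = 2.28323 − (0.00072)/(-0.74692) = 2.28419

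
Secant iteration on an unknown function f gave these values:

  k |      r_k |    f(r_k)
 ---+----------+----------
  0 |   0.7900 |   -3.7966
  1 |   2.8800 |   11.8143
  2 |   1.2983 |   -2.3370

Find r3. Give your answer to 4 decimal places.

1.5595

r3 = 1.2983 − (-2.3370)·(1.2983 − 2.8800) / (-2.3370 − 11.8143)
   = 1.2983 − (3.696433)/(-14.151300) = 1.559508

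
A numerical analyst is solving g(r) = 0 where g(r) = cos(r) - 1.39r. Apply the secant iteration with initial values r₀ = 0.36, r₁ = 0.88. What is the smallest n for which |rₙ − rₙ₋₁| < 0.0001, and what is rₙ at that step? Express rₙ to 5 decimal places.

n = 5, rₙ = 0.59556

g(0.36) = 0.4354968, g(0.88) = -0.5860489
r₂ = 0.8800000 − (-0.5860489)·(0.5200000)/(-1.0215457) = 0.5816821;  |Δ| = 0.2983179
g(0.5816821) = 0.0270016
r₃ = 0.5816821 − 0.0270016·(-0.2983179)/(0.6130505) = 0.5948214;  |Δ| = 0.0131393
g(0.5948214) = 0.0014469
r₄ = 0.5948214 − 0.0014469·(0.0131393)/(-0.0255547) = 0.5955653;  |Δ| = 0.0007439
g(0.5955653) = -0.0000043
r₅ = 0.5955653 − (-0.0000043)·(0.0007439)/(-0.0014512) = 0.5955631;  |Δ| = 0.0000022
|r₅ − r₄| = 0.0000022 < 0.0001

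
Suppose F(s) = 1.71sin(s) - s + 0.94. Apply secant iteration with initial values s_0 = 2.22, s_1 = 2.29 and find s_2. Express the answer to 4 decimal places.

F(2.22) = 0.082127, F(2.29) = -0.063515
s_2 = 2.290000 − (-0.063515)·(2.290000 − 2.220000) / (-0.063515 − 0.082127) = 2.290000 − (-0.004446)/(-0.145642) = 2.259473

2.2595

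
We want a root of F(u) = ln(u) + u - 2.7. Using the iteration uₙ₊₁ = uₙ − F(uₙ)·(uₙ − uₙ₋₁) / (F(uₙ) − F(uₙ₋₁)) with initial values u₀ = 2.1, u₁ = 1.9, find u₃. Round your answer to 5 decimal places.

2.00458

F(2.1) = 0.1419373, F(1.9) = -0.1581461
u₂ = 1.9000000 − (-0.1581461)·(1.9000000 − 2.1000000) / (-0.1581461 − 0.1419373) = 1.9000000 − (0.0316292)/(-0.3000835) = 2.0054014
F(2.0054014) = 0.0012457
u₃ = 2.0054014 − 0.0012457·(2.0054014 − 1.9000000) / (0.0012457 − (-0.1581461)) = 2.0054014 − (0.0001313)/(0.1593918) = 2.0045777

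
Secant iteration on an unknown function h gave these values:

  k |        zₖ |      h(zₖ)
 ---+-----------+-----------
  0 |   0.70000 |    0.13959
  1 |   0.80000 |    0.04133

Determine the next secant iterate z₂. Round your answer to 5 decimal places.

0.84206

z₂ = 0.80000 − 0.04133·(0.80000 − 0.70000) / (0.04133 − 0.13959)
   = 0.80000 − (0.0041330)/(-0.0982600) = 0.8420619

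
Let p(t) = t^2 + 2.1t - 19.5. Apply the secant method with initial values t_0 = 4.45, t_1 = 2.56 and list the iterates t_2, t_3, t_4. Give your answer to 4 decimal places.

3.3910, 3.5003, 3.4889

p(4.45) = 9.647500, p(2.56) = -7.570400
t_2 = 2.560000 − (-7.570400)·(2.560000 − 4.450000) / (-7.570400 − 9.647500) = 2.560000 − (14.308056)/(-17.217900) = 3.390999
p(3.390999) = -0.880029
t_3 = 3.390999 − (-0.880029)·(3.390999 − 2.560000) / (-0.880029 − (-7.570400)) = 3.390999 − (-0.731303)/(6.690371) = 3.500306
p(3.500306) = 0.102782
t_4 = 3.500306 − 0.102782·(3.500306 − 3.390999) / (0.102782 − (-0.880029)) = 3.500306 − (0.011235)/(0.982811) = 3.488874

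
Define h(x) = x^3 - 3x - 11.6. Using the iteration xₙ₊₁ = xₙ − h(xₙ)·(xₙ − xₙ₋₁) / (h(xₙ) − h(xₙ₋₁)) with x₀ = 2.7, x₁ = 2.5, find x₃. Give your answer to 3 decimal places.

2.701

h(2.7) = -0.01700, h(2.5) = -3.47500
x₂ = 2.50000 − (-3.47500)·(2.50000 − 2.70000) / (-3.47500 − (-0.01700)) = 2.50000 − (0.69500)/(-3.45800) = 2.70098
h(2.70098) = 0.00156
x₃ = 2.70098 − 0.00156·(2.70098 − 2.50000) / (0.00156 − (-3.47500)) = 2.70098 − (0.00031)/(3.47656) = 2.70089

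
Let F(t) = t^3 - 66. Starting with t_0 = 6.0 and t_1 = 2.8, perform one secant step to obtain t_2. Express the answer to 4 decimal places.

3.5264

F(6.0) = 150.000000, F(2.8) = -44.048000
t_2 = 2.800000 − (-44.048000)·(2.800000 − 6.000000) / (-44.048000 − 150.000000) = 2.800000 − (140.953600)/(-194.048000) = 3.526385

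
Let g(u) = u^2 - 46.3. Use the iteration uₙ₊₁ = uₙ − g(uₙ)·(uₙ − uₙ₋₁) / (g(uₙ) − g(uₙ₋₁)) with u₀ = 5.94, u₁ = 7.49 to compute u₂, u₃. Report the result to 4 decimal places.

6.7603, 6.8023

g(5.94) = -11.016400, g(7.49) = 9.800100
u₂ = 7.490000 − 9.800100·(7.490000 − 5.940000) / (9.800100 − (-11.016400)) = 7.490000 − (15.190155)/(20.816500) = 6.760283
g(6.760283) = -0.598574
u₃ = 6.760283 − (-0.598574)·(6.760283 − 7.490000) / (-0.598574 − 9.800100) = 6.760283 − (0.436790)/(-10.398674) = 6.802287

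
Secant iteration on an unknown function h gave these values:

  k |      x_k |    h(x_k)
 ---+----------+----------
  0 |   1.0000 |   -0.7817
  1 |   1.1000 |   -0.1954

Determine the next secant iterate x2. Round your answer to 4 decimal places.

1.1333

x2 = 1.1000 − (-0.1954)·(1.1000 − 1.0000) / (-0.1954 − (-0.7817))
   = 1.1000 − (-0.019540)/(0.586300) = 1.133328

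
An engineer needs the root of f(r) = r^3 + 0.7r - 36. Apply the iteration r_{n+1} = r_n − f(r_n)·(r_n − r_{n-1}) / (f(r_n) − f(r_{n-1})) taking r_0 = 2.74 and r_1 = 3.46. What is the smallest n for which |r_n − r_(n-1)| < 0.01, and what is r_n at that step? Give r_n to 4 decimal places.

f(2.74) = -13.511176, f(3.46) = 7.843736
r_2 = 3.460000 − 7.843736·(0.720000)/(21.354912) = 3.195541;  |Δ| = 0.264459
f(3.195541) = -1.131898
r_3 = 3.195541 − (-1.131898)·(-0.264459)/(-8.975634) = 3.228892;  |Δ| = 0.033350
f(3.228892) = -0.076185
r_4 = 3.228892 − (-0.076185)·(0.033350)/(1.055714) = 3.231298;  |Δ| = 0.002407
|r_4 − r_3| = 0.002407 < 0.01

n = 4, r_n = 3.2313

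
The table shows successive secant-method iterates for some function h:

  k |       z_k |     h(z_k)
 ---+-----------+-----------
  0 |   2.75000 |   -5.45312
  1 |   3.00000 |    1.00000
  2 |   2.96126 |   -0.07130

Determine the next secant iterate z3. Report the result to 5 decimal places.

z3 = 2.96126 − (-0.07130)·(2.96126 − 3.00000) / (-0.07130 − 1.00000)
   = 2.96126 − (0.0027622)/(-1.0713000) = 2.9638383

2.96384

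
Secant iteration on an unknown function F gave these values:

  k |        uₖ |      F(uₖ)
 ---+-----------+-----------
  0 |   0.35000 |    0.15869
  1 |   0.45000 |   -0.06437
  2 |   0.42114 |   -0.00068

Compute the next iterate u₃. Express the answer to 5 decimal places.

u₃ = 0.42114 − (-0.00068)·(0.42114 − 0.45000) / (-0.00068 − (-0.06437))
   = 0.42114 − (0.0000196)/(0.0636900) = 0.4208319

0.42083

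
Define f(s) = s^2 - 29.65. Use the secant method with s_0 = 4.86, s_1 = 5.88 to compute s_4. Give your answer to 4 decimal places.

f(4.86) = -6.030400, f(5.88) = 4.924400
s_2 = 5.880000 − 4.924400·(5.880000 − 4.860000) / (4.924400 − (-6.030400)) = 5.880000 − (5.022888)/(10.954800) = 5.421490
f(5.421490) = -0.257449
s_3 = 5.421490 − (-0.257449)·(5.421490 − 5.880000) / (-0.257449 − 4.924400) = 5.421490 − (0.118043)/(-5.181849) = 5.444270
f(5.444270) = -0.009926
s_4 = 5.444270 − (-0.009926)·(5.444270 − 5.421490) / (-0.009926 − (-0.257449)) = 5.444270 − (-0.000226)/(0.247523) = 5.445183

5.4452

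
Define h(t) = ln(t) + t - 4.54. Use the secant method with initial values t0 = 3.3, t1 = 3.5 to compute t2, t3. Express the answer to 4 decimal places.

h(3.3) = -0.046078, h(3.5) = 0.212763
t2 = 3.500000 − 0.212763·(3.500000 − 3.300000) / (0.212763 − (-0.046078)) = 3.500000 − (0.042553)/(0.258841) = 3.335603
h(3.335603) = 0.000257
t3 = 3.335603 − 0.000257·(3.335603 − 3.500000) / (0.000257 − 0.212763) = 3.335603 − (-0.000042)/(-0.212506) = 3.335405

3.3356, 3.3354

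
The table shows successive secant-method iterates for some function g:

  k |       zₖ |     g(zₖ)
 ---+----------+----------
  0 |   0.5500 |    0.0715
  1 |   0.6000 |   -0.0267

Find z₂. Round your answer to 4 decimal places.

0.5864

z₂ = 0.6000 − (-0.0267)·(0.6000 − 0.5500) / (-0.0267 − 0.0715)
   = 0.6000 − (-0.001335)/(-0.098200) = 0.586405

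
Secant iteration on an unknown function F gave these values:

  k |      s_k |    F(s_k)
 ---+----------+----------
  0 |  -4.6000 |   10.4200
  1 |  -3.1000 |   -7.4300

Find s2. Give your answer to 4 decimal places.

-3.7244

s2 = -3.1000 − (-7.4300)·(-3.1000 − (-4.6000)) / (-7.4300 − 10.4200)
   = -3.1000 − (-11.145000)/(-17.850000) = -3.724370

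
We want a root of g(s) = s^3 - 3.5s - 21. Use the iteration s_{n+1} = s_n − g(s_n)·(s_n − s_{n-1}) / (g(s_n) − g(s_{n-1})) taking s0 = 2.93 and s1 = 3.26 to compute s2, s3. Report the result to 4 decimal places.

3.1715, 3.1788

g(2.93) = -6.101243, g(3.26) = 2.235976
s2 = 3.260000 − 2.235976·(3.260000 − 2.930000) / (2.235976 − (-6.101243)) = 3.260000 − (0.737872)/(8.337219) = 3.171497
g(3.171497) = -0.200086
s3 = 3.171497 − (-0.200086)·(3.171497 − 3.260000) / (-0.200086 − 2.235976) = 3.171497 − (0.017708)/(-2.436062) = 3.178766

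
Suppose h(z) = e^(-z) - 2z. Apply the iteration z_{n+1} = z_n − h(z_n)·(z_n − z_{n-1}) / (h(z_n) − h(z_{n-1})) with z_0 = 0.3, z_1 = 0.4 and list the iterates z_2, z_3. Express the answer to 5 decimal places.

h(0.3) = 0.1408182, h(0.4) = -0.1296800
z_2 = 0.4000000 − (-0.1296800)·(0.4000000 − 0.3000000) / (-0.1296800 − 0.1408182) = 0.4000000 − (-0.0129680)/(-0.2704982) = 0.3520588
h(0.3520588) = -0.0008789
z_3 = 0.3520588 − (-0.0008789)·(0.3520588 − 0.4000000) / (-0.0008789 − (-0.1296800)) = 0.3520588 − (0.0000421)/(0.1288010) = 0.3517317

0.35206, 0.35173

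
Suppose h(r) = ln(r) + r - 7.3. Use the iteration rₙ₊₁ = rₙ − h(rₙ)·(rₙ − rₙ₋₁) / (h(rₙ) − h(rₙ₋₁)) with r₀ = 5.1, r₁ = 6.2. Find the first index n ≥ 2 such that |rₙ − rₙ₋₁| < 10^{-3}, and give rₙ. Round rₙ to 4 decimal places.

h(5.1) = -0.570759, h(6.2) = 0.724549
r₂ = 6.200000 − 0.724549·(1.100000)/(1.295309) = 5.584699;  |Δ| = 0.615301
h(5.584699) = 0.004730
r₃ = 5.584699 − 0.004730·(-0.615301)/(-0.719819) = 5.580656;  |Δ| = 0.004043
h(5.580656) = -0.000037
r₄ = 5.580656 − (-0.000037)·(-0.004043)/(-0.004767) = 5.580688;  |Δ| = 0.000032
|r₄ − r₃| = 0.000032 < 10^{-3}

n = 4, rₙ = 5.5807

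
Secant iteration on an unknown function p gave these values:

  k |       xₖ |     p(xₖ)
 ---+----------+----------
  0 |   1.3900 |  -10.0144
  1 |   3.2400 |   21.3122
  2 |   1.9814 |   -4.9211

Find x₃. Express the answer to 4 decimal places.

x₃ = 1.9814 − (-4.9211)·(1.9814 − 3.2400) / (-4.9211 − 21.3122)
   = 1.9814 − (6.193696)/(-26.233300) = 2.217501

2.2175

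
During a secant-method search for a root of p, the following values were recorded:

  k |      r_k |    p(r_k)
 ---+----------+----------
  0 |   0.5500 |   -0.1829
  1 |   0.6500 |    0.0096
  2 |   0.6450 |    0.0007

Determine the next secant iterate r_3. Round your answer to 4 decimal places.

r_3 = 0.6450 − 0.0007·(0.6450 − 0.6500) / (0.0007 − 0.0096)
   = 0.6450 − (-0.000004)/(-0.008900) = 0.644607

0.6446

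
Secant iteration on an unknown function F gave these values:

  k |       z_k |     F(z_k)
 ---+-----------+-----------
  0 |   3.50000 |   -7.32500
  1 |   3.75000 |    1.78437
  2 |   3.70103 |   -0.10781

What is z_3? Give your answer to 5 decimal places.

3.70382

z_3 = 3.70103 − (-0.10781)·(3.70103 − 3.75000) / (-0.10781 − 1.78437)
   = 3.70103 − (0.0052795)/(-1.8921800) = 3.7038201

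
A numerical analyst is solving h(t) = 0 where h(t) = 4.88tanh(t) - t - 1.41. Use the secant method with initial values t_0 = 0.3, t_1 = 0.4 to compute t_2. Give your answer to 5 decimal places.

h(0.3) = -0.2883945, h(0.4) = 0.0441509
t_2 = 0.4000000 − 0.0441509·(0.4000000 − 0.3000000) / (0.0441509 − (-0.2883945)) = 0.4000000 − (0.0044151)/(0.3325454) = 0.3867233

0.38672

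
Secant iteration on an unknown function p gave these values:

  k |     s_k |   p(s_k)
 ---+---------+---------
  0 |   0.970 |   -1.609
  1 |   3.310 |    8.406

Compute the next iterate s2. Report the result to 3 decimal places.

s2 = 3.310 − 8.406·(3.310 − 0.970) / (8.406 − (-1.609))
   = 3.310 − (19.67004)/(10.01500) = 1.34594

1.346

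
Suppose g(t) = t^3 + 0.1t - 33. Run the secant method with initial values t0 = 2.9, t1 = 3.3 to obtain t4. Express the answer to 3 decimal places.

3.197

g(2.9) = -8.32100, g(3.3) = 3.26700
t2 = 3.30000 − 3.26700·(3.30000 − 2.90000) / (3.26700 − (-8.32100)) = 3.30000 − (1.30680)/(11.58800) = 3.18723
g(3.18723) = -0.30406
t3 = 3.18723 − (-0.30406)·(3.18723 − 3.30000) / (-0.30406 − 3.26700) = 3.18723 − (0.03429)/(-3.57106) = 3.19683
g(3.19683) = -0.00959
t4 = 3.19683 − (-0.00959)·(3.19683 − 3.18723) / (-0.00959 − (-0.30406)) = 3.19683 − (-0.00009)/(0.29447) = 3.19714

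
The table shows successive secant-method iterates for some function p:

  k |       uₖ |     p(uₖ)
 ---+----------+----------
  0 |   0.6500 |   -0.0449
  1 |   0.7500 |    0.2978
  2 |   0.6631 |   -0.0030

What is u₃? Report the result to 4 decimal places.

u₃ = 0.6631 − (-0.0030)·(0.6631 − 0.7500) / (-0.0030 − 0.2978)
   = 0.6631 − (0.000261)/(-0.300800) = 0.663967

0.6640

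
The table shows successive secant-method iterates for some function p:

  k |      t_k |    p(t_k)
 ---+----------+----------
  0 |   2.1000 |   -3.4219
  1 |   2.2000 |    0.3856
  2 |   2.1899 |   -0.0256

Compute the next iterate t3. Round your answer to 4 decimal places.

t3 = 2.1899 − (-0.0256)·(2.1899 − 2.2000) / (-0.0256 − 0.3856)
   = 2.1899 − (0.000259)/(-0.411200) = 2.190529

2.1905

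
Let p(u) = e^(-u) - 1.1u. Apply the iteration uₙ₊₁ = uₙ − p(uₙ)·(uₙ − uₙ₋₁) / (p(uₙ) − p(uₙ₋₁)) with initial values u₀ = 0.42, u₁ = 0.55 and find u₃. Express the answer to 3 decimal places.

0.533

p(0.42) = 0.19505, p(0.55) = -0.02805
u₂ = 0.55000 − (-0.02805)·(0.55000 − 0.42000) / (-0.02805 − 0.19505) = 0.55000 − (-0.00365)/(-0.22310) = 0.53365
p(0.53365) = -0.00056
u₃ = 0.53365 − (-0.00056)·(0.53365 − 0.55000) / (-0.00056 − (-0.02805)) = 0.53365 − (0.00001)/(0.02749) = 0.53332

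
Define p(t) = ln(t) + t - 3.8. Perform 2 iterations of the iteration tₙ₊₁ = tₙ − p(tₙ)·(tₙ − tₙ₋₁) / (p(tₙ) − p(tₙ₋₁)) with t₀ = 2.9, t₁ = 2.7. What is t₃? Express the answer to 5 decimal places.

2.77820

p(2.9) = 0.1647107, p(2.7) = -0.1067482
t₂ = 2.7000000 − (-0.1067482)·(2.7000000 − 2.9000000) / (-0.1067482 − 0.1647107) = 2.7000000 − (0.0213496)/(-0.2714590) = 2.7786478
p(2.7786478) = 0.0006122
t₃ = 2.7786478 − 0.0006122·(2.7786478 − 2.7000000) / (0.0006122 − (-0.1067482)) = 2.7786478 − (0.0000481)/(0.1073604) = 2.7781993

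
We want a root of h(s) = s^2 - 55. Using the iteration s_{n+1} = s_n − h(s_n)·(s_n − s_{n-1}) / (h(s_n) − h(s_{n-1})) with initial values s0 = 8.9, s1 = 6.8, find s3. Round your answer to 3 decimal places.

h(8.9) = 24.21000, h(6.8) = -8.76000
s2 = 6.80000 − (-8.76000)·(6.80000 − 8.90000) / (-8.76000 − 24.21000) = 6.80000 − (18.39600)/(-32.97000) = 7.35796
h(7.35796) = -0.86040
s3 = 7.35796 − (-0.86040)·(7.35796 − 6.80000) / (-0.86040 − (-8.76000)) = 7.35796 − (-0.48007)/(7.89960) = 7.41873

7.419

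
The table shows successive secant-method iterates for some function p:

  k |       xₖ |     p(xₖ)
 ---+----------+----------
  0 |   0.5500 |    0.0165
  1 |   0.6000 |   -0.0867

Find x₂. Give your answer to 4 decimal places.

0.5580

x₂ = 0.6000 − (-0.0867)·(0.6000 − 0.5500) / (-0.0867 − 0.0165)
   = 0.6000 − (-0.004335)/(-0.103200) = 0.557994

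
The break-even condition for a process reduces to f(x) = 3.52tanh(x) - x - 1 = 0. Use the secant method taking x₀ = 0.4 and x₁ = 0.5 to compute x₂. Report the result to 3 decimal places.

0.433

f(0.4) = -0.06258, f(0.5) = 0.12665
x₂ = 0.50000 − 0.12665·(0.50000 − 0.40000) / (0.12665 − (-0.06258)) = 0.50000 − (0.01267)/(0.18923) = 0.43307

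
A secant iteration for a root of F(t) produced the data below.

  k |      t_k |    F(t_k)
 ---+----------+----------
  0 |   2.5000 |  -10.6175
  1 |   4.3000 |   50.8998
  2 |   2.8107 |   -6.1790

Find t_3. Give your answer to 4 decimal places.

t_3 = 2.8107 − (-6.1790)·(2.8107 − 4.3000) / (-6.1790 − 50.8998)
   = 2.8107 − (9.202385)/(-57.078800) = 2.971922

2.9719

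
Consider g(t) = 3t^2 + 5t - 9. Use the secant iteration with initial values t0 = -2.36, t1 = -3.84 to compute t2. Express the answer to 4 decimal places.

g(-2.36) = -4.091200, g(-3.84) = 16.036800
t2 = -3.840000 − 16.036800·(-3.840000 − (-2.360000)) / (16.036800 − (-4.091200)) = -3.840000 − (-23.734464)/(20.128000) = -2.660824

-2.6608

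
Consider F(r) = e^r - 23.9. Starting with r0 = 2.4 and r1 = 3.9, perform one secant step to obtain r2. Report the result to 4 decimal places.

F(2.4) = -12.876824, F(3.9) = 25.502449
r2 = 3.900000 − 25.502449·(3.900000 − 2.400000) / (25.502449 − (-12.876824)) = 3.900000 − (38.253674)/(38.379273) = 2.903273

2.9033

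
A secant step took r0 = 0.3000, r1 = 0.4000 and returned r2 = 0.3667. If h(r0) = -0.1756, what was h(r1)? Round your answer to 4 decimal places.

0.0877

The secant line through (0.3000, -0.1756) and (0.4000, h(r1)) crosses zero at r2 = 0.3667.
So (0.3000, -0.1756), (0.4000, h(r1)), (0.3667, 0) are collinear:
h(r1) = -0.1756 · (0.4000 − 0.3667) / (0.3000 − 0.3667) = -0.1756 · (0.033300)/(-0.066700) = 0.087668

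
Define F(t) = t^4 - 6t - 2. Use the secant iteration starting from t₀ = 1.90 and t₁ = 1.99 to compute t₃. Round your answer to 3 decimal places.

1.917

F(1.90) = -0.36790, F(1.99) = 1.74239
t₂ = 1.99000 − 1.74239·(1.99000 − 1.90000) / (1.74239 − (-0.36790)) = 1.99000 − (0.15682)/(2.11029) = 1.91569
F(1.91569) = -0.02620
t₃ = 1.91569 − (-0.02620)·(1.91569 − 1.99000) / (-0.02620 − 1.74239) = 1.91569 − (0.00195)/(-1.76859) = 1.91679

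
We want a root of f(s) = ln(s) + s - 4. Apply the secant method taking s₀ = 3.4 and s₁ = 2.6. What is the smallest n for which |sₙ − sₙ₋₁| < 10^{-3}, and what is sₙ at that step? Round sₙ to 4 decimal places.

n = 4, sₙ = 2.9263

f(3.4) = 0.623775, f(2.6) = -0.444489
s₂ = 2.600000 − (-0.444489)·(-0.800000)/(-1.068264) = 2.932868;  |Δ| = 0.332868
f(2.932868) = 0.008849
s₃ = 2.932868 − 0.008849·(0.332868)/(0.453337) = 2.926371;  |Δ| = 0.006497
f(2.926371) = 0.000134
s₄ = 2.926371 − 0.000134·(-0.006497)/(-0.008715) = 2.926271;  |Δ| = 0.000100
|s₄ − s₃| = 0.000100 < 10^{-3}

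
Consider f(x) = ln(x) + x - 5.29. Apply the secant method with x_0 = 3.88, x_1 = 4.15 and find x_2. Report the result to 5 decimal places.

3.92336

f(3.88) = -0.0541648, f(4.15) = 0.2831083
x_2 = 4.1500000 − 0.2831083·(4.1500000 − 3.8800000) / (0.2831083 − (-0.0541648)) = 4.1500000 − (0.0764393)/(0.3372732) = 3.9233610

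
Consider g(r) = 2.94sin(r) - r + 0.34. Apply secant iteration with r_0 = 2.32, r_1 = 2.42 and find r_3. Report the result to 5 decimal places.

g(2.32) = 0.1727604, g(2.42) = -0.1378913
r_2 = 2.4200000 − (-0.1378913)·(2.4200000 − 2.3200000) / (-0.1378913 − 0.1727604) = 2.4200000 − (-0.0137891)/(-0.3106517) = 2.3756123
g(2.3756123) = 0.0025248
r_3 = 2.3756123 − 0.0025248·(2.3756123 − 2.4200000) / (0.0025248 − (-0.1378913)) = 2.3756123 − (-0.0001121)/(0.1404161) = 2.3764104

2.37641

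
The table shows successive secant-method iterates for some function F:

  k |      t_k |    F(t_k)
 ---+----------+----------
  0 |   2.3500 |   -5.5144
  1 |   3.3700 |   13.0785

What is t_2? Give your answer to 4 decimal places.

t_2 = 3.3700 − 13.0785·(3.3700 − 2.3500) / (13.0785 − (-5.5144))
   = 3.3700 − (13.340070)/(18.592900) = 2.652518

2.6525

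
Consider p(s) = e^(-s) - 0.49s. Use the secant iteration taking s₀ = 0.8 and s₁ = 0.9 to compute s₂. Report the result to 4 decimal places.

0.8625

p(0.8) = 0.057329, p(0.9) = -0.034430
s₂ = 0.900000 − (-0.034430)·(0.900000 − 0.800000) / (-0.034430 − 0.057329) = 0.900000 − (-0.003443)/(-0.091759) = 0.862478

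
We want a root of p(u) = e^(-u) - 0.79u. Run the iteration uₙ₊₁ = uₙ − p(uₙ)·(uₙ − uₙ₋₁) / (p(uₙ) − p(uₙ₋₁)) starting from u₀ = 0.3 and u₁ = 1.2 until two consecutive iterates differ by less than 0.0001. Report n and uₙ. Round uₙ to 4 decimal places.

p(0.3) = 0.503818, p(1.2) = -0.646806
u₂ = 1.200000 − (-0.646806)·(0.900000)/(-1.150624) = 0.694079;  |Δ| = 0.505921
p(0.694079) = -0.048788
u₃ = 0.694079 − (-0.048788)·(-0.505921)/(0.598018) = 0.652804;  |Δ| = 0.041274
p(0.652804) = 0.004868
u₄ = 0.652804 − 0.004868·(-0.041274)/(0.053656) = 0.656549;  |Δ| = 0.003745
p(0.656549) = -0.000036
u₅ = 0.656549 − (-0.000036)·(0.003745)/(-0.004904) = 0.656522;  |Δ| = 0.000028
|u₅ − u₄| = 0.000028 < 0.0001

n = 5, uₙ = 0.6565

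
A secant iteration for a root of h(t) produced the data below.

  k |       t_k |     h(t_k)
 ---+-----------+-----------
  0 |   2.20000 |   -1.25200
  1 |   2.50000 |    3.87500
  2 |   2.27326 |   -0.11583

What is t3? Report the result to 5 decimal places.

2.27984

t3 = 2.27326 − (-0.11583)·(2.27326 − 2.50000) / (-0.11583 − 3.87500)
   = 2.27326 − (0.0262633)/(-3.9908300) = 2.2798409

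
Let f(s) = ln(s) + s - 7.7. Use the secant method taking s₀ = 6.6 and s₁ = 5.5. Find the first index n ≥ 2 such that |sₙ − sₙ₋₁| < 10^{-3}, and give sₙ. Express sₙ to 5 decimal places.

f(6.6) = 0.7870696, f(5.5) = -0.4952519
s₂ = 5.5000000 − (-0.4952519)·(-1.1000000)/(-1.2823216) = 5.9248366;  |Δ| = 0.4248366
f(5.9248366) = 0.0039897
s₃ = 5.9248366 − 0.0039897·(0.4248366)/(0.4992416) = 5.9214415;  |Δ| = 0.0033951
f(5.9214415) = 0.0000214
s₄ = 5.9214415 − 0.0000214·(-0.0033951)/(-0.0039683) = 5.9214232;  |Δ| = 0.0000183
|s₄ − s₃| = 0.0000183 < 10^{-3}

n = 4, sₙ = 5.92142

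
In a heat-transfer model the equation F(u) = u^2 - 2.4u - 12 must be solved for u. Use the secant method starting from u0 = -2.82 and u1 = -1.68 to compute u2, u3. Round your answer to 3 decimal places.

F(-2.82) = 2.72040, F(-1.68) = -5.14560
u2 = -1.68000 − (-5.14560)·(-1.68000 − (-2.82000)) / (-5.14560 − 2.72040) = -1.68000 − (-5.86598)/(-7.86600) = -2.42574
F(-2.42574) = -0.29402
u3 = -2.42574 − (-0.29402)·(-2.42574 − (-1.68000)) / (-0.29402 − (-5.14560)) = -2.42574 − (0.21926)/(4.85158) = -2.47093

-2.426, -2.471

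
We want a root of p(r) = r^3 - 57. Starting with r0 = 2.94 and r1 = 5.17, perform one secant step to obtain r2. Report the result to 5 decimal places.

3.56461

p(2.94) = -31.5878160, p(5.17) = 81.1884130
r2 = 5.1700000 − 81.1884130·(5.1700000 − 2.9400000) / (81.1884130 − (-31.5878160)) = 5.1700000 − (181.0501610)/(112.7762290) = 3.5646071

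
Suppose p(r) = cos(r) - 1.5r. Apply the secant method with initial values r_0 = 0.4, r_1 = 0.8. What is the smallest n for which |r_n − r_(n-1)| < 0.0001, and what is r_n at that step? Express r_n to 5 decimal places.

n = 5, r_n = 0.56357

p(0.4) = 0.3210610, p(0.8) = -0.5032933
r_2 = 0.8000000 − (-0.5032933)·(0.4000000)/(-0.8243543) = 0.5557879;  |Δ| = 0.2442121
p(0.5557879) = 0.0158032
r_3 = 0.5557879 − 0.0158032·(-0.2442121)/(0.5190965) = 0.5632226;  |Δ| = 0.0074347
p(0.5632226) = 0.0007050
r_4 = 0.5632226 − 0.0007050·(0.0074347)/(-0.0150982) = 0.5635698;  |Δ| = 0.0003472
p(0.5635698) = -0.0000011
r_5 = 0.5635698 − (-0.0000011)·(0.0003472)/(-0.0007062) = 0.5635692;  |Δ| = 0.0000006
|r_5 − r_4| = 0.0000006 < 0.0001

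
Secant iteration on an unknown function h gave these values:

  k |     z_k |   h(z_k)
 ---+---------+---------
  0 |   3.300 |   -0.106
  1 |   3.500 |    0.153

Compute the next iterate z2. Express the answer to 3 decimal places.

3.382

z2 = 3.500 − 0.153·(3.500 − 3.300) / (0.153 − (-0.106))
   = 3.500 − (0.03060)/(0.25900) = 3.38185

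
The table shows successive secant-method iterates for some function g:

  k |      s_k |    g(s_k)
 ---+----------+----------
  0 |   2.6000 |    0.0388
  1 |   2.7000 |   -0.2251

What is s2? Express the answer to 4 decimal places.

2.6147

s2 = 2.7000 − (-0.2251)·(2.7000 − 2.6000) / (-0.2251 − 0.0388)
   = 2.7000 − (-0.022510)/(-0.263900) = 2.614703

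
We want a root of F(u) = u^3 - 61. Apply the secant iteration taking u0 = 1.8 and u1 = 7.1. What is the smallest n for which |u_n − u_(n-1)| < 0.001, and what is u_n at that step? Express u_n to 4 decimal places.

n = 8, u_n = 3.9365

F(1.8) = -55.168000, F(7.1) = 296.911000
u2 = 7.100000 − 296.911000·(5.300000)/(352.079000) = 2.630468;  |Δ| = 4.469532
F(2.630468) = -42.798837
u3 = 2.630468 − (-42.798837)·(-4.469532)/(-339.709837) = 3.193569;  |Δ| = 0.563100
F(3.193569) = -28.429175
u4 = 3.193569 − (-28.429175)·(0.563100)/(14.369661) = 4.307616;  |Δ| = 1.114047
F(4.307616) = 18.930200
u5 = 4.307616 − 18.930200·(1.114047)/(47.359376) = 3.862316;  |Δ| = 0.445300
F(3.862316) = -3.383973
u6 = 3.862316 − (-3.383973)·(-0.445300)/(-22.314173) = 3.929846;  |Δ| = 0.067530
F(3.929846) = -0.308677
u7 = 3.929846 − (-0.308677)·(0.067530)/(3.075296) = 3.936624;  |Δ| = 0.006778
F(3.936624) = 0.005908
u8 = 3.936624 − 0.005908·(0.006778)/(0.314584) = 3.936497;  |Δ| = 0.000127
|u8 − u7| = 0.000127 < 0.001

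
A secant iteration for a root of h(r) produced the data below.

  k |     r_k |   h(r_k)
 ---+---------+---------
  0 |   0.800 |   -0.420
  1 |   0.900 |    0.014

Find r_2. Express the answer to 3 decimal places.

0.897

r_2 = 0.900 − 0.014·(0.900 − 0.800) / (0.014 − (-0.420))
   = 0.900 − (0.00140)/(0.43400) = 0.89677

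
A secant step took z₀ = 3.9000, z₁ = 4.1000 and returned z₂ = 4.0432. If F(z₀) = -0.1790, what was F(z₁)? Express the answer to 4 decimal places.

0.0710

The secant line through (3.9000, -0.1790) and (4.1000, F(z₁)) crosses zero at z₂ = 4.0432.
So (3.9000, -0.1790), (4.1000, F(z₁)), (4.0432, 0) are collinear:
F(z₁) = -0.1790 · (4.1000 − 4.0432) / (3.9000 − 4.0432) = -0.1790 · (0.056800)/(-0.143200) = 0.071000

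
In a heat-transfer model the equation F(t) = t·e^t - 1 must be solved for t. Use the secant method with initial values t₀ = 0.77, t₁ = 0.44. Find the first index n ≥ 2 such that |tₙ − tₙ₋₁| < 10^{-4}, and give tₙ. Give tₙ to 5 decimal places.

n = 5, tₙ = 0.56714

F(0.77) = 0.6630200, F(0.44) = -0.3168088
t₂ = 0.4400000 − (-0.3168088)·(-0.3300000)/(-0.9798288) = 0.5466992;  |Δ| = 0.1066992
F(0.5466992) = -0.0555547
t₃ = 0.5466992 − (-0.0555547)·(0.1066992)/(0.2612542) = 0.5693883;  |Δ| = 0.0226891
F(0.5693883) = 0.0062149
t₄ = 0.5693883 − 0.0062149·(0.0226891)/(0.0617695) = 0.5671055;  |Δ| = 0.0022829
F(0.5671055) = -0.0001045
t₅ = 0.5671055 − (-0.0001045)·(-0.0022829)/(-0.0063194) = 0.5671432;  |Δ| = 0.0000378
|t₅ − t₄| = 0.0000378 < 10^{-4}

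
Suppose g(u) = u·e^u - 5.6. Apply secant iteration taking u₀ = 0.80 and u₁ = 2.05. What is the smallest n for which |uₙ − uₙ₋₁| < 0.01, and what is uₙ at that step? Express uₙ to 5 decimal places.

n = 6, uₙ = 1.39199

g(0.80) = -3.8195673, g(2.05) = 10.3241973
u₂ = 2.0500000 − 10.3241973·(1.2500000)/(14.1437645) = 1.1375664;  |Δ| = 0.9124336
g(1.1375664) = -2.0517392
u₃ = 1.1375664 − (-2.0517392)·(-0.9124336)/(-12.3759365) = 1.2888338;  |Δ| = 0.1512674
g(1.2888338) = -0.9233992
u₄ = 1.2888338 − (-0.9233992)·(0.1512674)/(1.1283400) = 1.4126264;  |Δ| = 0.1237927
g(1.4126264) = 0.2012714
u₅ = 1.4126264 − 0.2012714·(0.1237927)/(1.1246706) = 1.3904724;  |Δ| = 0.0221540
g(1.3904724) = -0.0148235
u₆ = 1.3904724 − (-0.0148235)·(-0.0221540)/(-0.2160950) = 1.3919922;  |Δ| = 0.0015197
|u₆ − u₅| = 0.0015197 < 0.01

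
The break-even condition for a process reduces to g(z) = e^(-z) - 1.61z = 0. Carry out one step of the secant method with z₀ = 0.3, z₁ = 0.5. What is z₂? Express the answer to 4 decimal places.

0.4130

g(0.3) = 0.257818, g(0.5) = -0.198469
z₂ = 0.500000 − (-0.198469)·(0.500000 − 0.300000) / (-0.198469 − 0.257818) = 0.500000 − (-0.039694)/(-0.456288) = 0.413007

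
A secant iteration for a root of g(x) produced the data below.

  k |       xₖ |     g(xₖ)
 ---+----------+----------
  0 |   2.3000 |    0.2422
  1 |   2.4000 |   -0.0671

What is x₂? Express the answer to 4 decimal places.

2.3783

x₂ = 2.4000 − (-0.0671)·(2.4000 − 2.3000) / (-0.0671 − 0.2422)
   = 2.4000 − (-0.006710)/(-0.309300) = 2.378306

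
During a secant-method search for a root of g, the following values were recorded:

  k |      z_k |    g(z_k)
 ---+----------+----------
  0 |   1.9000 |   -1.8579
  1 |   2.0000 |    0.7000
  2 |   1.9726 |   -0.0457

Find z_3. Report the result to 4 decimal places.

1.9743

z_3 = 1.9726 − (-0.0457)·(1.9726 − 2.0000) / (-0.0457 − 0.7000)
   = 1.9726 − (0.001252)/(-0.745700) = 1.974279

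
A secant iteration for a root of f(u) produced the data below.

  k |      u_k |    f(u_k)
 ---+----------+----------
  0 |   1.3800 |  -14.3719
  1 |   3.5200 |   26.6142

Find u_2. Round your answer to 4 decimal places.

2.1304

u_2 = 3.5200 − 26.6142·(3.5200 − 1.3800) / (26.6142 − (-14.3719))
   = 3.5200 − (56.954388)/(40.986100) = 2.130397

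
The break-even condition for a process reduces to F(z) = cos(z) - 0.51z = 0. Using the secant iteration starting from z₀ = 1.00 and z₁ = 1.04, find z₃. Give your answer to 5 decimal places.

F(1.00) = 0.0303023, F(1.04) = -0.0241797
z₂ = 1.0400000 − (-0.0241797)·(1.0400000 − 1.0000000) / (-0.0241797 − 0.0303023) = 1.0400000 − (-0.0009672)/(-0.0544820) = 1.0222476
F(1.0222476) = 0.0001032
z₃ = 1.0222476 − 0.0001032·(1.0222476 − 1.0400000) / (0.0001032 − (-0.0241797)) = 1.0222476 − (-0.0000018)/(0.0242830) = 1.0223230

1.02232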